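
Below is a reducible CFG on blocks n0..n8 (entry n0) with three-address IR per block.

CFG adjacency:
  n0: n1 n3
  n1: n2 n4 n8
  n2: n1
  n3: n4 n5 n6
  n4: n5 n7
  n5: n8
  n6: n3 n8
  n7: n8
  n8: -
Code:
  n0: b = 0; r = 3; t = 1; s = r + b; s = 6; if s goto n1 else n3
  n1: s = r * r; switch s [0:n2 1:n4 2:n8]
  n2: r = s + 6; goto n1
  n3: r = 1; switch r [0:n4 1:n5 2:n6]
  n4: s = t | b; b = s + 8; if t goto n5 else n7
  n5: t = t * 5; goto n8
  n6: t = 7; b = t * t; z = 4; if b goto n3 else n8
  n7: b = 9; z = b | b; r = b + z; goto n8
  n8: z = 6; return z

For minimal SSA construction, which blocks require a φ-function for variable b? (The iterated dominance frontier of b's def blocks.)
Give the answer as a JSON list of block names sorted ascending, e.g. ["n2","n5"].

idom tree: n1←n0 n2←n1 n3←n0 n4←n0 n5←n0 n6←n3 n7←n4 n8←n0
Dom at joins:
  n1: preds {n0,n2}: {n0} ∩ {n0,n1,n2} = {n0}; idom=n0
  n3: preds {n0,n6}: {n0} ∩ {n0,n3,n6} = {n0}; idom=n0
  n4: preds {n1,n3}: {n0,n1} ∩ {n0,n3} = {n0}; idom=n0
  n5: preds {n3,n4}: {n0,n3} ∩ {n0,n4} = {n0}; idom=n0
  n8: preds {n1,n5,n6,n7}: {n0,n1} ∩ {n0,n5} ∩ {n0,n3,n6} ∩ {n0,n4,n7} = {n0}; idom=n0

Frontier:
  join n1 pred n0: · stop@n0
  join n1 pred n2: n2→n1 stop@n0
  join n3 pred n0: · stop@n0
  join n3 pred n6: n6→n3 stop@n0
  join n4 pred n1: n1 stop@n0
  join n4 pred n3: n3 stop@n0
  join n5 pred n3: n3 stop@n0
  join n5 pred n4: n4 stop@n0
  join n8 pred n1: n1 stop@n0
  join n8 pred n5: n5 stop@n0
  join n8 pred n6: n6→n3 stop@n0
  join n8 pred n7: n7→n4 stop@n0
  n0: DF=∅
  n1: DF={n1,n4,n8}
  n2: DF={n1}
  n3: DF={n3,n4,n5,n8}
  n4: DF={n5,n8}
  n5: DF={n8}
  n6: DF={n3,n8}
  n7: DF={n8}
  n8: DF=∅

φ for b: defs {n0,n4,n6,n7}
  DF⁺ = {n3,n4,n5,n8}

Answer: ["n3", "n4", "n5", "n8"]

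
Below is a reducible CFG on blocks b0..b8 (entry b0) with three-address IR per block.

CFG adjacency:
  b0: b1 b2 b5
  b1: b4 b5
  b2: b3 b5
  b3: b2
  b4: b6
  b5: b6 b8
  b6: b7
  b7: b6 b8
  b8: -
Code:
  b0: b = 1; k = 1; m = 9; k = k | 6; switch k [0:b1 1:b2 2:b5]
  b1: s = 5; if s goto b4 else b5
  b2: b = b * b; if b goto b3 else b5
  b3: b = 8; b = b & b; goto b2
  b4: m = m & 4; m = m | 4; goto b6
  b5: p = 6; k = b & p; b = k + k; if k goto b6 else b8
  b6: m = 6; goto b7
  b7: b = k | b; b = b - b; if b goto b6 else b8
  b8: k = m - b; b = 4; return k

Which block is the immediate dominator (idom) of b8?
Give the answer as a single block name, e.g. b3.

idom tree: b1←b0 b2←b0 b3←b2 b4←b1 b5←b0 b6←b0 b7←b6 b8←b0
Dom∩ at merges:
  b2: preds {b0,b3}: {b0} ∩ {b0,b2,b3} = {b0}; idom=b0
  b5: preds {b0,b1,b2}: {b0} ∩ {b0,b1} ∩ {b0,b2} = {b0}; idom=b0
  b6: preds {b4,b5,b7}: {b0,b1,b4} ∩ {b0,b5} ∩ {b0,b6,b7} = {b0}; idom=b0
  b8: preds {b5,b7}: {b0,b5} ∩ {b0,b6,b7} = {b0}; idom=b0

idom(b8) = b0

Answer: b0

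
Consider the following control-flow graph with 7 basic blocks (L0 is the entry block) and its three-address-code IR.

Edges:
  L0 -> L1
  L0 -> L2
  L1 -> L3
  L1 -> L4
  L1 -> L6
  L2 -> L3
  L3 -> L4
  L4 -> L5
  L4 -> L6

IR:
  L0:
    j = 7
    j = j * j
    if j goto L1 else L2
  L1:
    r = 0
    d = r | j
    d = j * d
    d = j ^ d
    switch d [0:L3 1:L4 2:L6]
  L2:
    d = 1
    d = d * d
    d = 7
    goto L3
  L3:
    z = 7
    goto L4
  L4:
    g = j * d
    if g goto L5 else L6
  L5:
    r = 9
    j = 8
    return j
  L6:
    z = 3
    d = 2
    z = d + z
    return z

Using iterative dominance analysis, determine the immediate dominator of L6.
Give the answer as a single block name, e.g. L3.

idom tree: L1←L0 L2←L0 L3←L0 L4←L0 L5←L4 L6←L0
Dom∩ at merges:
  L3: preds {L1,L2}: {L0,L1} ∩ {L0,L2} = {L0}; idom=L0
  L4: preds {L1,L3}: {L0,L1} ∩ {L0,L3} = {L0}; idom=L0
  L6: preds {L1,L4}: {L0,L1} ∩ {L0,L4} = {L0}; idom=L0

idom(L6) = L0

Answer: L0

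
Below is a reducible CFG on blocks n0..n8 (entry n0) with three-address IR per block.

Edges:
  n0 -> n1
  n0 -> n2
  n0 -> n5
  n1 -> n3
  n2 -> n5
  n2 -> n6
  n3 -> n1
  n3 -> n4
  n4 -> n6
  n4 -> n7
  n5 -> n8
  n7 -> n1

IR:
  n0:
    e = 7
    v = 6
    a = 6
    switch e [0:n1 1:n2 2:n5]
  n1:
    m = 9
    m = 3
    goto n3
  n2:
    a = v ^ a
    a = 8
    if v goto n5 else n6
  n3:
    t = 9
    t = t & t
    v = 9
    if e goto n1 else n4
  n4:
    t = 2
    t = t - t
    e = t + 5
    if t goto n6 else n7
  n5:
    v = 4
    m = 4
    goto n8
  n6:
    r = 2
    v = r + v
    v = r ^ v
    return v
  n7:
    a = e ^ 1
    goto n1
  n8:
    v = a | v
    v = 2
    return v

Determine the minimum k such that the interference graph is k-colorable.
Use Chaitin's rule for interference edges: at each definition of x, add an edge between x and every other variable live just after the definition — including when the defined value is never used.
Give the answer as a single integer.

Answer: 4

Working:
Per-block:
  n0: def={a,e,v} ue=∅
  n1: def={m} ue=∅
  n2: def={a} ue={a,v}
  n3: def={t,v} ue={e}
  n4: def={e,t} ue=∅
  n5: def={m,v} ue=∅
  n6: def={r,v} ue={v}
  n7: def={a} ue={e}
  n8: def={v} ue={a,v}

Liveness:
  n0: in=∅ out={a,e,v}
  n1: in={e} out={e}
  n2: in={a,v} out={a,v}
  n3: in={e} out={e,v}
  n4: in={v} out={e,v}
  n5: in={a} out={a,v}
  n6: in={v} out=∅
  n7: in={e} out={e}
  n8: in={a,v} out=∅

Interfere edges:
  a: {e,m,v}
  e: {a,m,t,v}
  m: {a,e,v}
  r: {v}
  t: {e,v}
  v: {a,e,m,r,t}

Colouring:
  {a,e,m,v} pairwise interfere (4-clique) ⇒ χ ≥ 4
  assign a→c2 e→c1 m→c3 r→c1 t→c2 v→c0 — no edge inside a register ⇒ χ ≤ 4
  χ = 4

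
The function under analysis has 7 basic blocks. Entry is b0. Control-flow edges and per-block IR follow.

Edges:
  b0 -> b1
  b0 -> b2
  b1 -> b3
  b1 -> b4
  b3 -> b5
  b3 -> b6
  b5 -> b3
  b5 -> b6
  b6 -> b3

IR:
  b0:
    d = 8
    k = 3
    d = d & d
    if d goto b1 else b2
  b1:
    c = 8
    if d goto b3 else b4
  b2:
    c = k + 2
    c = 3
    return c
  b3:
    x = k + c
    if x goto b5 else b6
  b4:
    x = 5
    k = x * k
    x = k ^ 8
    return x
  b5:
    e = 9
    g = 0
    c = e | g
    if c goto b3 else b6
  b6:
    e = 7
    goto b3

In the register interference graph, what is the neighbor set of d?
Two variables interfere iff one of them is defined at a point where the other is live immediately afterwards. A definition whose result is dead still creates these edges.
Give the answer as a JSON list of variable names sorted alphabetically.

Block summaries:
  b0: {d,k} / ∅
  b1: {c} / {d}
  b2: {c} / {k}
  b3: {x} / {c,k}
  b4: {k,x} / {k}
  b5: {c,e,g} / ∅
  b6: {e} / ∅

Backward fixpoint:
  b0 li=∅ lo={d,k}
  b1 li={d,k} lo={c,k}
  b2 li={k} lo=∅
  b3 li={c,k} lo={c,k}
  b4 li={k} lo=∅
  b5 li={k} lo={c,k}
  b6 li={c,k} lo={c,k}

Conflict graph:
  c↔{d,e,k,x}
  d↔{c,k}
  e↔{c,g,k}
  g↔{e,k}
  k↔{c,d,e,g,x}
  x↔{c,k}

N(d) = ["c", "k"]

Answer: ["c", "k"]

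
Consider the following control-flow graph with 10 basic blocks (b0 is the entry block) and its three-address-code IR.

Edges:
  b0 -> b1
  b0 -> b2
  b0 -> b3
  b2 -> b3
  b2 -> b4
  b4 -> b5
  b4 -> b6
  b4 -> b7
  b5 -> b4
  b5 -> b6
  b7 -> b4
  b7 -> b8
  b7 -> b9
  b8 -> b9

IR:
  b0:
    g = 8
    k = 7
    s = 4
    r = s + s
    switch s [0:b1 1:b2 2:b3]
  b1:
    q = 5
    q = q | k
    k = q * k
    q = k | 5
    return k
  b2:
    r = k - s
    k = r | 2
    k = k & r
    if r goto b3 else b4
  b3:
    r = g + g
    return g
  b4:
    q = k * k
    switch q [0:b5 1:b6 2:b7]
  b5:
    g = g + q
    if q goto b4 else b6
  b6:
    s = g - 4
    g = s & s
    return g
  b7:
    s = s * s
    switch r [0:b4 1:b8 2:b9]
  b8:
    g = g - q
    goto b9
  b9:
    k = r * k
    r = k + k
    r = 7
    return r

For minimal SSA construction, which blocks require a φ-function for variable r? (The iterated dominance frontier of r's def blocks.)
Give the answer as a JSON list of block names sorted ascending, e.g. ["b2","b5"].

idom tree: b1←b0 b2←b0 b3←b0 b4←b2 b5←b4 b6←b4 b7←b4 b8←b7 b9←b7
Join-block Dom:
  b3: preds {b0,b2}: {b0} ∩ {b0,b2} = {b0}; idom=b0
  b4: preds {b2,b5,b7}: {b0,b2} ∩ {b0,b2,b4,b5} ∩ {b0,b2,b4,b7} = {b0,b2}; idom=b2
  b6: preds {b4,b5}: {b0,b2,b4} ∩ {b0,b2,b4,b5} = {b0,b2,b4}; idom=b4
  b9: preds {b7,b8}: {b0,b2,b4,b7} ∩ {b0,b2,b4,b7,b8} = {b0,b2,b4,b7}; idom=b7

DF derivation:
  b3←b0: walk · to b0
  b3←b2: walk b2 to b0
  b4←b2: walk · to b2
  b4←b5: walk b5→b4 to b2
  b4←b7: walk b7→b4 to b2
  b6←b4: walk · to b4
  b6←b5: walk b5 to b4
  b9←b7: walk · to b7
  b9←b8: walk b8 to b7
  DF(b0)=∅
  DF(b1)=∅
  DF(b2)={b3}
  DF(b3)=∅
  DF(b4)={b4}
  DF(b5)={b4,b6}
  DF(b6)=∅
  DF(b7)={b4}
  DF(b8)={b9}
  DF(b9)=∅

φ for r: defs {b0,b2,b3,b9}
  DF⁺ = {b3}

Answer: ["b3"]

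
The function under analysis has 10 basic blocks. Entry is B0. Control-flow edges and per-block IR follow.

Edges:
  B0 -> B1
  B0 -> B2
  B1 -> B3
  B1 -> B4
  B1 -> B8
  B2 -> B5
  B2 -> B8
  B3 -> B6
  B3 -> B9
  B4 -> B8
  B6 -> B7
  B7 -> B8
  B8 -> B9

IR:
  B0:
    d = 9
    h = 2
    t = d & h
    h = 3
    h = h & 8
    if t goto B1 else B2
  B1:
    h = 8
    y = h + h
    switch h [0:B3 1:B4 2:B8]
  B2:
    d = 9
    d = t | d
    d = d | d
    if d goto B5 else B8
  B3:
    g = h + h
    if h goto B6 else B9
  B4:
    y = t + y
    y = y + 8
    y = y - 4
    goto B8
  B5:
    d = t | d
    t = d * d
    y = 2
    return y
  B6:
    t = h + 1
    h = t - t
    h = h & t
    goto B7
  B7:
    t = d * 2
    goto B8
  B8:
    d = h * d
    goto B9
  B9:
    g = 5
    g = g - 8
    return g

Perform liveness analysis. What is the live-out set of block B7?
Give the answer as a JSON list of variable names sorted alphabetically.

Block summaries:
  B0: {d,h,t} / ∅
  B1: {h,y} / ∅
  B2: {d} / {t}
  B3: {g} / {h}
  B4: {y} / {t,y}
  B5: {d,t,y} / {d,t}
  B6: {h,t} / {h}
  B7: {t} / {d}
  B8: {d} / {d,h}
  B9: {g} / ∅

Backward fixpoint:
  B0 li=∅ lo={d,h,t}
  B1 li={d,t} lo={d,h,t,y}
  B2 li={h,t} lo={d,h,t}
  B3 li={d,h} lo={d,h}
  B4 li={d,h,t,y} lo={d,h}
  B5 li={d,t} lo=∅
  B6 li={d,h} lo={d,h}
  B7 li={d,h} lo={d,h}
  B8 li={d,h} lo=∅
  B9 li=∅ lo=∅

live-out(B7) = ["d", "h"]

Answer: ["d", "h"]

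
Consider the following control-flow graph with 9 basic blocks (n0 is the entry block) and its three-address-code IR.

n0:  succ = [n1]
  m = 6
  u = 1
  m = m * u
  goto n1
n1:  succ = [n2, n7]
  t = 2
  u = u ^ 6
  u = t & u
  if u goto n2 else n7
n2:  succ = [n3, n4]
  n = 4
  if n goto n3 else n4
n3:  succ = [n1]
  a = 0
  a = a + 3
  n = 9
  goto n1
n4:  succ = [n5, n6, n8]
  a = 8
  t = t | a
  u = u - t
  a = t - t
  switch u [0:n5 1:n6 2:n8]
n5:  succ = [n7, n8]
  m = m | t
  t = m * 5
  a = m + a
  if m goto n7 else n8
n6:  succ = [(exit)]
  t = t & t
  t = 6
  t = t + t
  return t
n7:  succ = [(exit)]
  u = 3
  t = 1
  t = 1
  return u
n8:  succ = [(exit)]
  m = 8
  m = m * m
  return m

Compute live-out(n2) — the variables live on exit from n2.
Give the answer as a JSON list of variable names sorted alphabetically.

Answer: ["m", "t", "u"]

Working:
Per-block:
  n0: def={m,u} ue=∅
  n1: def={t,u} ue={u}
  n2: def={n} ue=∅
  n3: def={a,n} ue=∅
  n4: def={a,t,u} ue={t,u}
  n5: def={a,m,t} ue={a,m,t}
  n6: def={t} ue={t}
  n7: def={t,u} ue=∅
  n8: def={m} ue=∅

Liveness:
  n0: in=∅ out={m,u}
  n1: in={m,u} out={m,t,u}
  n2: in={m,t,u} out={m,t,u}
  n3: in={m,u} out={m,u}
  n4: in={m,t,u} out={a,m,t}
  n5: in={a,m,t} out=∅
  n6: in={t} out=∅
  n7: in=∅ out=∅
  n8: in=∅ out=∅

live-out(n2) = ["m", "t", "u"]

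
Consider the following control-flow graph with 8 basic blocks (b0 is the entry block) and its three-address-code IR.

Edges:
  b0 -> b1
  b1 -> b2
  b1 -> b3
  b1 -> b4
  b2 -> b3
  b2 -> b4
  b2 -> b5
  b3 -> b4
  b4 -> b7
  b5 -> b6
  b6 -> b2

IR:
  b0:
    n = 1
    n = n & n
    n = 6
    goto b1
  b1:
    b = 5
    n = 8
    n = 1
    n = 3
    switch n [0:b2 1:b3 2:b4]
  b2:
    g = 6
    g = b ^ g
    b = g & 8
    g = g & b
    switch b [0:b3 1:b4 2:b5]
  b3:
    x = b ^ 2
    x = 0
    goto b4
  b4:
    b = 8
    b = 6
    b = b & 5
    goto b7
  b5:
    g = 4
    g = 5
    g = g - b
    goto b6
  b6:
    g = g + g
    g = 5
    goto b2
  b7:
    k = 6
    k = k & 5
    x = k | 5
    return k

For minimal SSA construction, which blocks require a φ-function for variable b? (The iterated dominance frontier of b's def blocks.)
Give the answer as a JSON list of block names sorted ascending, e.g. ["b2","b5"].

Answer: ["b2", "b3", "b4"]

Working:
idom tree: b1←b0 b2←b1 b3←b1 b4←b1 b5←b2 b6←b5 b7←b4
Dom at joins:
  b2: preds {b1,b6}: {b0,b1} ∩ {b0,b1,b2,b5,b6} = {b0,b1}; idom=b1
  b3: preds {b1,b2}: {b0,b1} ∩ {b0,b1,b2} = {b0,b1}; idom=b1
  b4: preds {b1,b2,b3}: {b0,b1} ∩ {b0,b1,b2} ∩ {b0,b1,b3} = {b0,b1}; idom=b1

DF walk-up:
  b2←b1: walk · to b1
  b2←b6: walk b6→b5→b2 to b1
  b3←b1: walk · to b1
  b3←b2: walk b2 to b1
  b4←b1: walk · to b1
  b4←b2: walk b2 to b1
  b4←b3: walk b3 to b1
  b0 → ∅
  b1 → ∅
  b2 → {b2,b3,b4}
  b3 → {b4}
  b4 → ∅
  b5 → {b2}
  b6 → {b2}
  b7 → ∅

φ for b: defs {b1,b2,b4}
  DF⁺ = {b2,b3,b4}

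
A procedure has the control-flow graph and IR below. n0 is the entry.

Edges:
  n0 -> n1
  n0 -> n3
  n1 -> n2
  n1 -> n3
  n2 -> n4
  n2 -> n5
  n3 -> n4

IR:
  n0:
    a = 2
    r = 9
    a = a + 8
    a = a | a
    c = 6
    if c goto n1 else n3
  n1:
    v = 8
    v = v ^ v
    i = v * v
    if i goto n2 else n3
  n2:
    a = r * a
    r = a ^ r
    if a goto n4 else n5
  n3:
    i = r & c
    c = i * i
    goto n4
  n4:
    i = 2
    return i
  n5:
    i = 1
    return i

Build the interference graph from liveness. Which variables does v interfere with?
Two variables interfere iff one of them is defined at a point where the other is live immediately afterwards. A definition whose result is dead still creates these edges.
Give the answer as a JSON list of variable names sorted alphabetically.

Block summaries:
  n0: {a,c,r} / ∅
  n1: {i,v} / ∅
  n2: {a,r} / {a,r}
  n3: {c,i} / {c,r}
  n4: {i} / ∅
  n5: {i} / ∅

Liveness:
  live n0: ∅→{a,c,r}
  live n1: {a,c,r}→{a,c,r}
  live n2: {a,r}→∅
  live n3: {c,r}→∅
  live n4: ∅→∅
  live n5: ∅→∅

Interference:
  a — {c,i,r,v}
  c — {a,i,r,v}
  i — {a,c,r}
  r — {a,c,i,v}
  v — {a,c,r}

N(v) = ["a", "c", "r"]

Answer: ["a", "c", "r"]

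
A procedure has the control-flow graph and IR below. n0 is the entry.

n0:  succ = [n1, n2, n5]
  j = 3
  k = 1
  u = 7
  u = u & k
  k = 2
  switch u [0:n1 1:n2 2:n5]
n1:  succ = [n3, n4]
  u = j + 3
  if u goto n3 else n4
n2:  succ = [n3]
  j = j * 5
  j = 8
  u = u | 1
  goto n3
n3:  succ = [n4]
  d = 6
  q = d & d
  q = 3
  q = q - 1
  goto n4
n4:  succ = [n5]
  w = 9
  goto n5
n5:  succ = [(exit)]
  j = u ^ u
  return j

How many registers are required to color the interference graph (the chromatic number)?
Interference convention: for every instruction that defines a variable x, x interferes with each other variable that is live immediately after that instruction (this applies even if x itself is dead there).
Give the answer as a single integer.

Per-block:
  n0 def {j,k,u} use ∅
  n1 def {u} use {j}
  n2 def {j,u} use {j,u}
  n3 def {d,q} use ∅
  n4 def {w} use ∅
  n5 def {j} use {u}

Backward fixpoint:
  live n0: ∅→{j,u}
  live n1: {j}→{u}
  live n2: {j,u}→{u}
  live n3: {u}→{u}
  live n4: {u}→{u}
  live n5: {u}→∅

Interfere edges:
  d↔{u}
  j↔{k,u}
  k↔{j,u}
  q↔{u}
  u↔{d,j,k,q,w}
  w↔{u}

Registers:
  lower bound: {j,k,u} mutually conflict ⇒ χ ≥ 3
  assign d→c1 j→c1 k→c2 q→c1 u→c0 w→c1 — no edge inside a register ⇒ χ ≤ 3
  χ = 3

Answer: 3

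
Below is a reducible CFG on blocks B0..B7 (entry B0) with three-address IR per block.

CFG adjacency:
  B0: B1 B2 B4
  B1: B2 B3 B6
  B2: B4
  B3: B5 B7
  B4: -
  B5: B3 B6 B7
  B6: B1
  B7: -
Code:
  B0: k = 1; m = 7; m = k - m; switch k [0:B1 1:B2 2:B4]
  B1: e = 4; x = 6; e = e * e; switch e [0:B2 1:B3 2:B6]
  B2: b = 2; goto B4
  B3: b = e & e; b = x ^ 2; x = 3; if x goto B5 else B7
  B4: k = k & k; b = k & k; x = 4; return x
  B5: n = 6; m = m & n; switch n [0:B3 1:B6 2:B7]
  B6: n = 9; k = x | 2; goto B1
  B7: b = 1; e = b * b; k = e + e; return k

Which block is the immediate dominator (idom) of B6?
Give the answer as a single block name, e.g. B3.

idom tree: B1←B0 B2←B0 B3←B1 B4←B0 B5←B3 B6←B1 B7←B3
Dom at joins:
  B1: preds {B0,B6}: {B0} ∩ {B0,B1,B6} = {B0}; idom=B0
  B2: preds {B0,B1}: {B0} ∩ {B0,B1} = {B0}; idom=B0
  B3: preds {B1,B5}: {B0,B1} ∩ {B0,B1,B3,B5} = {B0,B1}; idom=B1
  B4: preds {B0,B2}: {B0} ∩ {B0,B2} = {B0}; idom=B0
  B6: preds {B1,B5}: {B0,B1} ∩ {B0,B1,B3,B5} = {B0,B1}; idom=B1
  B7: preds {B3,B5}: {B0,B1,B3} ∩ {B0,B1,B3,B5} = {B0,B1,B3}; idom=B3

idom(B6) = B1

Answer: B1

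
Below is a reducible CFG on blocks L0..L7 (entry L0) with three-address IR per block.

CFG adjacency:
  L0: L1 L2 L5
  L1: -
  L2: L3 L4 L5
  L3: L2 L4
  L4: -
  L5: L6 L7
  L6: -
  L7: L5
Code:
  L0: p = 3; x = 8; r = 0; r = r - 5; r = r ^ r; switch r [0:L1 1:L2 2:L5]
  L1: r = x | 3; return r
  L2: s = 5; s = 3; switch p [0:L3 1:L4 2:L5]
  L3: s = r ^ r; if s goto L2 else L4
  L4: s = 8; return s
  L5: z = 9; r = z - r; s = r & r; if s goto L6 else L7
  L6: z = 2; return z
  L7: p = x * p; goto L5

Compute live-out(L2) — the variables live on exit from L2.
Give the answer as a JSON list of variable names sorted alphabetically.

Answer: ["p", "r", "x"]

Derivation:
Block summaries:
  L0 def {p,r,x} use ∅
  L1 def {r} use {x}
  L2 def {s} use {p}
  L3 def {s} use {r}
  L4 def {s} use ∅
  L5 def {r,s,z} use {r}
  L6 def {z} use ∅
  L7 def {p} use {p,x}

Live sets:
  live L0: ∅→{p,r,x}
  live L1: {x}→∅
  live L2: {p,r,x}→{p,r,x}
  live L3: {p,r,x}→{p,r,x}
  live L4: ∅→∅
  live L5: {p,r,x}→{p,r,x}
  live L6: ∅→∅
  live L7: {p,r,x}→{p,r,x}

live-out(L2) = ["p", "r", "x"]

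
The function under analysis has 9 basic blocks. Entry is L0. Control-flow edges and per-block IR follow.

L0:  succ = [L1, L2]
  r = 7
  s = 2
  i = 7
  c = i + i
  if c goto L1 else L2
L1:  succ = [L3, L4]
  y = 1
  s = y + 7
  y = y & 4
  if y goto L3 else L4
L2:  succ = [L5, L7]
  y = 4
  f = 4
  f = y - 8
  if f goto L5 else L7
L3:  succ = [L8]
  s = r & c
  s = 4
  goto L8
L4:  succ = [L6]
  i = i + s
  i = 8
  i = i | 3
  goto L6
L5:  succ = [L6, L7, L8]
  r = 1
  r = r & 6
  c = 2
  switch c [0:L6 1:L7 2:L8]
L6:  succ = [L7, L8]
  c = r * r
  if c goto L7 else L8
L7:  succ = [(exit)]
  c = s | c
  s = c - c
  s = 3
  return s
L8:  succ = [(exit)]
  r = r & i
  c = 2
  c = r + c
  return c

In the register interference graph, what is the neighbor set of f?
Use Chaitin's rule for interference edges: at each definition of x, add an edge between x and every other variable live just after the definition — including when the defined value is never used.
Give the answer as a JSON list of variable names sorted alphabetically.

Per-block:
  L0: {c,i,r,s} / ∅
  L1: {s,y} / ∅
  L2: {f,y} / ∅
  L3: {s} / {c,r}
  L4: {i} / {i,s}
  L5: {c,r} / ∅
  L6: {c} / {r}
  L7: {c,s} / {c,s}
  L8: {c,r} / {i,r}

Liveness:
  L0 li=∅ lo={c,i,r,s}
  L1 li={c,i,r} lo={c,i,r,s}
  L2 li={c,i,s} lo={c,i,s}
  L3 li={c,i,r} lo={i,r}
  L4 li={i,r,s} lo={i,r,s}
  L5 li={i,s} lo={c,i,r,s}
  L6 li={i,r,s} lo={c,i,r,s}
  L7 li={c,s} lo=∅
  L8 li={i,r} lo=∅

Conflict graph:
  c — {f,i,r,s,y}
  f — {c,i,s,y}
  i — {c,f,r,s,y}
  r — {c,i,s,y}
  s — {c,f,i,r,y}
  y — {c,f,i,r,s}

N(f) = ["c", "i", "s", "y"]

Answer: ["c", "i", "s", "y"]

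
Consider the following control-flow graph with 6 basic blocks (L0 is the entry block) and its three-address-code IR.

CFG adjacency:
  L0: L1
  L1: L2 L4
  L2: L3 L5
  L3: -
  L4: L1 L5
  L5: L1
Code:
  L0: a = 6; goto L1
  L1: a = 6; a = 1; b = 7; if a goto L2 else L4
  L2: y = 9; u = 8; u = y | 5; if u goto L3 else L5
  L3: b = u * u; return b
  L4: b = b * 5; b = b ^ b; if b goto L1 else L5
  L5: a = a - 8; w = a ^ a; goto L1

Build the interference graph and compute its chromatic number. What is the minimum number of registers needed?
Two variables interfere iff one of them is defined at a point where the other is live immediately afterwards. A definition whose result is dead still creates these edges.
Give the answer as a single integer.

Block summaries:
  L0: def={a} ue=∅
  L1: def={a,b} ue=∅
  L2: def={u,y} ue=∅
  L3: def={b} ue={u}
  L4: def={b} ue={b}
  L5: def={a,w} ue={a}

Live sets:
  L0 li=∅ lo=∅
  L1 li=∅ lo={a,b}
  L2 li={a} lo={a,u}
  L3 li={u} lo=∅
  L4 li={a,b} lo={a}
  L5 li={a} lo=∅

Conflict graph:
  a: {b,u,y}
  b: {a}
  u: {a,y}
  w: ∅
  y: {a,u}

Registers:
  {a,u,y} pairwise interfere (3-clique) ⇒ χ ≥ 3
  3-colouring: c0={a,w}  c1={b,u}  c2={y}
  χ = 3

Answer: 3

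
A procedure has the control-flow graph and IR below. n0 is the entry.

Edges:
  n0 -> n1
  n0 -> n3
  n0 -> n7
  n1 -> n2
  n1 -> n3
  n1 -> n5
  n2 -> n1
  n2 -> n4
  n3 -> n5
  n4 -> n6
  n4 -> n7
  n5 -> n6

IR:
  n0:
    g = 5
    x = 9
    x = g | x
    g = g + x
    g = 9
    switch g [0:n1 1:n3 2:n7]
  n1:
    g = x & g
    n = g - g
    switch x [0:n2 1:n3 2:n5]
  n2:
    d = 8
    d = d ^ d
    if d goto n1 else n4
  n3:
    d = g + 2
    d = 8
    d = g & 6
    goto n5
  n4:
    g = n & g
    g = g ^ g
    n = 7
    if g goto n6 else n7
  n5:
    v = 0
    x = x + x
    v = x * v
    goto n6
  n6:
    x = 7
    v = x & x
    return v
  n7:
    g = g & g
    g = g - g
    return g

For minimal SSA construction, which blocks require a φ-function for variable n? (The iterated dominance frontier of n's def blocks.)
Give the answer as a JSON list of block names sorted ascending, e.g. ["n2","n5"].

idom tree: n1←n0 n2←n1 n3←n0 n4←n2 n5←n0 n6←n0 n7←n0
Dom∩ at merges:
  n1: preds {n0,n2}: {n0} ∩ {n0,n1,n2} = {n0}; idom=n0
  n3: preds {n0,n1}: {n0} ∩ {n0,n1} = {n0}; idom=n0
  n5: preds {n1,n3}: {n0,n1} ∩ {n0,n3} = {n0}; idom=n0
  n6: preds {n4,n5}: {n0,n1,n2,n4} ∩ {n0,n5} = {n0}; idom=n0
  n7: preds {n0,n4}: {n0} ∩ {n0,n1,n2,n4} = {n0}; idom=n0

Frontier:
  join n1 pred n0: · stop@n0
  join n1 pred n2: n2→n1 stop@n0
  join n3 pred n0: · stop@n0
  join n3 pred n1: n1 stop@n0
  join n5 pred n1: n1 stop@n0
  join n5 pred n3: n3 stop@n0
  join n6 pred n4: n4→n2→n1 stop@n0
  join n6 pred n5: n5 stop@n0
  join n7 pred n0: · stop@n0
  join n7 pred n4: n4→n2→n1 stop@n0
  n0 → ∅
  n1 → {n1,n3,n5,n6,n7}
  n2 → {n1,n6,n7}
  n3 → {n5}
  n4 → {n6,n7}
  n5 → {n6}
  n6 → ∅
  n7 → ∅

φ for n: defs {n1,n4}
  DF⁺ = {n1,n3,n5,n6,n7}

Answer: ["n1", "n3", "n5", "n6", "n7"]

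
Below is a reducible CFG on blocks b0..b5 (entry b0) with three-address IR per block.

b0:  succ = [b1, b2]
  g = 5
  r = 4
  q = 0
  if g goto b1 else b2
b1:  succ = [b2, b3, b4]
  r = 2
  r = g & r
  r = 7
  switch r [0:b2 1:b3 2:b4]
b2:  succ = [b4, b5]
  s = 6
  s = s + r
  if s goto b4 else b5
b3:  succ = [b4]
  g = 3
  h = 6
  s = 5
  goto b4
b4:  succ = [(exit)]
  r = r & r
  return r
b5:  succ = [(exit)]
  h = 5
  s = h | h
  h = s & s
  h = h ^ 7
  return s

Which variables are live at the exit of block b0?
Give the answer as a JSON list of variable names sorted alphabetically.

Per-block:
  b0 def {g,q,r} use ∅
  b1 def {r} use {g}
  b2 def {s} use {r}
  b3 def {g,h,s} use ∅
  b4 def {r} use {r}
  b5 def {h,s} use ∅

Live sets:
  b0 li=∅ lo={g,r}
  b1 li={g} lo={r}
  b2 li={r} lo={r}
  b3 li={r} lo={r}
  b4 li={r} lo=∅
  b5 li=∅ lo=∅

live-out(b0) = ["g", "r"]

Answer: ["g", "r"]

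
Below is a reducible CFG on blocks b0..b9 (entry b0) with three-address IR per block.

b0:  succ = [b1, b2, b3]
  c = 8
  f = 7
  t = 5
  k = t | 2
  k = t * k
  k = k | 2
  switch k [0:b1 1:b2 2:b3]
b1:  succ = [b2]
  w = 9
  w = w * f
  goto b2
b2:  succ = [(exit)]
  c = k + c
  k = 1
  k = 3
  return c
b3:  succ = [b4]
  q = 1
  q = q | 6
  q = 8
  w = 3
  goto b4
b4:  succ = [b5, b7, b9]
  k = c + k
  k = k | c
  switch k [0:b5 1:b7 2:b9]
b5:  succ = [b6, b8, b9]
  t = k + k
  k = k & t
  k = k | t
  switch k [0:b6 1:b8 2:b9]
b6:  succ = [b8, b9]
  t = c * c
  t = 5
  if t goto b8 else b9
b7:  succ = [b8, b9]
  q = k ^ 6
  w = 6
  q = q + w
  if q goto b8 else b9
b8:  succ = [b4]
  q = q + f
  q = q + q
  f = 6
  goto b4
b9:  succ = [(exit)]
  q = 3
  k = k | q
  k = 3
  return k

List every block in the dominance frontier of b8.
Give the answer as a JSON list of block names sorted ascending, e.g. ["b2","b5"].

idom tree: b1←b0 b2←b0 b3←b0 b4←b3 b5←b4 b6←b5 b7←b4 b8←b4 b9←b4
Join-block Dom:
  b2: preds {b0,b1}: {b0} ∩ {b0,b1} = {b0}; idom=b0
  b4: preds {b3,b8}: {b0,b3} ∩ {b0,b3,b4,b8} = {b0,b3}; idom=b3
  b8: preds {b5,b6,b7}: {b0,b3,b4,b5} ∩ {b0,b3,b4,b5,b6} ∩ {b0,b3,b4,b7} = {b0,b3,b4}; idom=b4
  b9: preds {b4,b5,b6,b7}: {b0,b3,b4} ∩ {b0,b3,b4,b5} ∩ {b0,b3,b4,b5,b6} ∩ {b0,b3,b4,b7} = {b0,b3,b4}; idom=b4

Frontier:
  b2←b0: walk · to b0
  b2←b1: walk b1 to b0
  b4←b3: walk · to b3
  b4←b8: walk b8→b4 to b3
  b8←b5: walk b5 to b4
  b8←b6: walk b6→b5 to b4
  b8←b7: walk b7 to b4
  b9←b4: walk · to b4
  b9←b5: walk b5 to b4
  b9←b6: walk b6→b5 to b4
  b9←b7: walk b7 to b4
  b0 → ∅
  b1 → {b2}
  b2 → ∅
  b3 → ∅
  b4 → {b4}
  b5 → {b8,b9}
  b6 → {b8,b9}
  b7 → {b8,b9}
  b8 → {b4}
  b9 → ∅

DF(b8) = ["b4"]

Answer: ["b4"]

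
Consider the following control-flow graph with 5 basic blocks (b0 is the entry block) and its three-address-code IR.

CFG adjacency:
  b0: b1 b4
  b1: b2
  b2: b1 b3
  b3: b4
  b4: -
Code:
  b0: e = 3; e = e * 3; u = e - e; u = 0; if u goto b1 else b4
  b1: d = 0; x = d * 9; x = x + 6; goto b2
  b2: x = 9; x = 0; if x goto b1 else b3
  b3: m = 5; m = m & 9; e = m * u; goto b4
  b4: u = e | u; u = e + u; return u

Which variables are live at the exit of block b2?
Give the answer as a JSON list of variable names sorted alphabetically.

Answer: ["u"]

Working:
def/use:
  b0 def {e,u} use ∅
  b1 def {d,x} use ∅
  b2 def {x} use ∅
  b3 def {e,m} use {u}
  b4 def {u} use {e,u}

Live sets:
  live b0: ∅→{e,u}
  live b1: {u}→{u}
  live b2: {u}→{u}
  live b3: {u}→{e,u}
  live b4: {e,u}→∅

live-out(b2) = ["u"]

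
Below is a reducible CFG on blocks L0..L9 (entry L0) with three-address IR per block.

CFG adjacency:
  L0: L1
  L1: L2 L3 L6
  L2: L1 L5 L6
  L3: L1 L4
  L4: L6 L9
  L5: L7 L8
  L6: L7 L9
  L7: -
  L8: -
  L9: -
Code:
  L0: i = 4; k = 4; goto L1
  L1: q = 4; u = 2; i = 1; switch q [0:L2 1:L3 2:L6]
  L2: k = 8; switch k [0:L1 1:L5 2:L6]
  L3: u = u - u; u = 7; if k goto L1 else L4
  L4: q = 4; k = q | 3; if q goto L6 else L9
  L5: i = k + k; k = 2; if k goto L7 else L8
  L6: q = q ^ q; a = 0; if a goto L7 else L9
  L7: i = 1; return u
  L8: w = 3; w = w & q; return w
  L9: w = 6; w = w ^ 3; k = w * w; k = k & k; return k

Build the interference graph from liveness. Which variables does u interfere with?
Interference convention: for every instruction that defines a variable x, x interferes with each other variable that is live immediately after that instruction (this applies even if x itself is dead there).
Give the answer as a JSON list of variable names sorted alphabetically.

Answer: ["a", "i", "k", "q"]

Analysis:
Block summaries:
  L0 def {i,k} use ∅
  L1 def {i,q,u} use ∅
  L2 def {k} use ∅
  L3 def {u} use {k,u}
  L4 def {k,q} use ∅
  L5 def {i,k} use {k}
  L6 def {a,q} use {q}
  L7 def {i} use {u}
  L8 def {w} use {q}
  L9 def {k,w} use ∅

Live sets:
  L0: in=∅ out={k}
  L1: in={k} out={k,q,u}
  L2: in={q,u} out={k,q,u}
  L3: in={k,u} out={k,u}
  L4: in={u} out={q,u}
  L5: in={k,q,u} out={q,u}
  L6: in={q,u} out={u}
  L7: in={u} out=∅
  L8: in={q} out=∅
  L9: in=∅ out=∅

Conflict graph:
  a: {u}
  i: {k,q,u}
  k: {i,q,u}
  q: {i,k,u,w}
  u: {a,i,k,q}
  w: {q}

N(u) = ["a", "i", "k", "q"]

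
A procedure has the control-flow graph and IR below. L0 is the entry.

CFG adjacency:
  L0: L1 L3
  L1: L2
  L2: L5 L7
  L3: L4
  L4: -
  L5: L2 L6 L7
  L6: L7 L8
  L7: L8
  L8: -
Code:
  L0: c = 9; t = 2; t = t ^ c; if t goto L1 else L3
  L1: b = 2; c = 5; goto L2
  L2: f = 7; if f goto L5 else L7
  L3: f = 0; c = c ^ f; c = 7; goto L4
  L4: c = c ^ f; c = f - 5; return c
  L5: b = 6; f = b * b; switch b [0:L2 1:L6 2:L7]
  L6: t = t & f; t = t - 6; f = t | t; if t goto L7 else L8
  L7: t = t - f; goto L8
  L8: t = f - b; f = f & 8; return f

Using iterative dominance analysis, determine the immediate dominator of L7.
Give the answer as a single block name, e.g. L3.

Answer: L2

Working:
idom tree: L1←L0 L2←L1 L3←L0 L4←L3 L5←L2 L6←L5 L7←L2 L8←L2
Join-block Dom:
  L2: preds {L1,L5}: {L0,L1} ∩ {L0,L1,L2,L5} = {L0,L1}; idom=L1
  L7: preds {L2,L5,L6}: {L0,L1,L2} ∩ {L0,L1,L2,L5} ∩ {L0,L1,L2,L5,L6} = {L0,L1,L2}; idom=L2
  L8: preds {L6,L7}: {L0,L1,L2,L5,L6} ∩ {L0,L1,L2,L7} = {L0,L1,L2}; idom=L2

idom(L7) = L2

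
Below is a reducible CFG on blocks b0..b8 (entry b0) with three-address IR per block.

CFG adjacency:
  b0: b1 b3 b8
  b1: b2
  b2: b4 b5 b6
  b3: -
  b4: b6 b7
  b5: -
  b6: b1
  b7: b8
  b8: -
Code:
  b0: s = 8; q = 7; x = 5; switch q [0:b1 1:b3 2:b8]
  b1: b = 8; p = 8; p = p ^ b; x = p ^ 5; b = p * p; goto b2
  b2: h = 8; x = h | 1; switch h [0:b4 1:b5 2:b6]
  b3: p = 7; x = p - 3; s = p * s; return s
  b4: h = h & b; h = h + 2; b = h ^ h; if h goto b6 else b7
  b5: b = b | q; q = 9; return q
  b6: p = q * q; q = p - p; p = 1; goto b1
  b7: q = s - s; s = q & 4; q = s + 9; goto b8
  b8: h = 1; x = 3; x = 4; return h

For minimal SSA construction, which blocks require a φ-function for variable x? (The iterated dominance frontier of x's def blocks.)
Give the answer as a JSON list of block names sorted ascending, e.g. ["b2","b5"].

idom tree: b1←b0 b2←b1 b3←b0 b4←b2 b5←b2 b6←b2 b7←b4 b8←b0
Dom∩ at merges:
  b1: preds {b0,b6}: {b0} ∩ {b0,b1,b2,b6} = {b0}; idom=b0
  b6: preds {b2,b4}: {b0,b1,b2} ∩ {b0,b1,b2,b4} = {b0,b1,b2}; idom=b2
  b8: preds {b0,b7}: {b0} ∩ {b0,b1,b2,b4,b7} = {b0}; idom=b0

DF derivation:
  join b1 pred b0: · stop@b0
  join b1 pred b6: b6→b2→b1 stop@b0
  join b6 pred b2: · stop@b2
  join b6 pred b4: b4 stop@b2
  join b8 pred b0: · stop@b0
  join b8 pred b7: b7→b4→b2→b1 stop@b0
  b0 → ∅
  b1 → {b1,b8}
  b2 → {b1,b8}
  b3 → ∅
  b4 → {b6,b8}
  b5 → ∅
  b6 → {b1}
  b7 → {b8}
  b8 → ∅

φ for x: defs {b0,b1,b2,b3,b8}
  DF⁺ = {b1,b8}

Answer: ["b1", "b8"]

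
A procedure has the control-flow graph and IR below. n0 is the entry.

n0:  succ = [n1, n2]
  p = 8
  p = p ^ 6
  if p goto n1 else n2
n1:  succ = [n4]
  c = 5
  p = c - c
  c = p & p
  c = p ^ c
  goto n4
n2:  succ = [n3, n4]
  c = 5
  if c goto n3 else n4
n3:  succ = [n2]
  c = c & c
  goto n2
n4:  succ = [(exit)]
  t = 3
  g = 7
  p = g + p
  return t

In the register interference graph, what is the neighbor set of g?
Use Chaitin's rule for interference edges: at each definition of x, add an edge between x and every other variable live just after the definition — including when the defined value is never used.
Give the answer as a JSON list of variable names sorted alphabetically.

Answer: ["p", "t"]

Analysis:
Per-block:
  n0: {p} / ∅
  n1: {c,p} / ∅
  n2: {c} / ∅
  n3: {c} / {c}
  n4: {g,p,t} / {p}

Liveness:
  n0: in=∅ out={p}
  n1: in=∅ out={p}
  n2: in={p} out={c,p}
  n3: in={c,p} out={p}
  n4: in={p} out=∅

Conflict graph:
  c↔{p}
  g↔{p,t}
  p↔{c,g,t}
  t↔{g,p}

N(g) = ["p", "t"]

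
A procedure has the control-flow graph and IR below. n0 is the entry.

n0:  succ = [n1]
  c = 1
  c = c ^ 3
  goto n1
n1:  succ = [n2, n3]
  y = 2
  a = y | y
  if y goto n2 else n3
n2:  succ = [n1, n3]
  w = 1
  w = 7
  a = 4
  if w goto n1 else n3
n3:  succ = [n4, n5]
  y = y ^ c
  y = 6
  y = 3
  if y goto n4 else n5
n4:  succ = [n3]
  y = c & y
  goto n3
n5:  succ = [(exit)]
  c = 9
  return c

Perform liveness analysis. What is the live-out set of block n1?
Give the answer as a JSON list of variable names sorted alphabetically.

Block summaries:
  n0: def={c} ue=∅
  n1: def={a,y} ue=∅
  n2: def={a,w} ue=∅
  n3: def={y} ue={c,y}
  n4: def={y} ue={c,y}
  n5: def={c} ue=∅

Backward fixpoint:
  n0 li=∅ lo={c}
  n1 li={c} lo={c,y}
  n2 li={c,y} lo={c,y}
  n3 li={c,y} lo={c,y}
  n4 li={c,y} lo={c,y}
  n5 li=∅ lo=∅

live-out(n1) = ["c", "y"]

Answer: ["c", "y"]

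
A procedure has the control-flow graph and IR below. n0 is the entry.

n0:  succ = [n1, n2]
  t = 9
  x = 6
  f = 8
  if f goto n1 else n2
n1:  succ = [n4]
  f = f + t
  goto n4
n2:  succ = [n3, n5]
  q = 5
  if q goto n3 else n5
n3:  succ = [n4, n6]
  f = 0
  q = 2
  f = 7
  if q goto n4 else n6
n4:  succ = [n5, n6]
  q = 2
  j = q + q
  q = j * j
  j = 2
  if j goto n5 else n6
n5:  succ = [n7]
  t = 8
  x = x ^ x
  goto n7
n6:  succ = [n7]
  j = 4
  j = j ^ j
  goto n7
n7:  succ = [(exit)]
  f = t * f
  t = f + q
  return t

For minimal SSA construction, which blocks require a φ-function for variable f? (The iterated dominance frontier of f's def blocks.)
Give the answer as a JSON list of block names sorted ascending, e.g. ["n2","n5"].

Answer: ["n4", "n5", "n6", "n7"]

Derivation:
idom tree: n1←n0 n2←n0 n3←n2 n4←n0 n5←n0 n6←n0 n7←n0
Dom at joins:
  n4: preds {n1,n3}: {n0,n1} ∩ {n0,n2,n3} = {n0}; idom=n0
  n5: preds {n2,n4}: {n0,n2} ∩ {n0,n4} = {n0}; idom=n0
  n6: preds {n3,n4}: {n0,n2,n3} ∩ {n0,n4} = {n0}; idom=n0
  n7: preds {n5,n6}: {n0,n5} ∩ {n0,n6} = {n0}; idom=n0

DF walk-up:
  n4←n1: walk n1 to n0
  n4←n3: walk n3→n2 to n0
  n5←n2: walk n2 to n0
  n5←n4: walk n4 to n0
  n6←n3: walk n3→n2 to n0
  n6←n4: walk n4 to n0
  n7←n5: walk n5 to n0
  n7←n6: walk n6 to n0
  n0: DF=∅
  n1: DF={n4}
  n2: DF={n4,n5,n6}
  n3: DF={n4,n6}
  n4: DF={n5,n6}
  n5: DF={n7}
  n6: DF={n7}
  n7: DF=∅

φ for f: defs {n0,n1,n3,n7}
  DF⁺ = {n4,n5,n6,n7}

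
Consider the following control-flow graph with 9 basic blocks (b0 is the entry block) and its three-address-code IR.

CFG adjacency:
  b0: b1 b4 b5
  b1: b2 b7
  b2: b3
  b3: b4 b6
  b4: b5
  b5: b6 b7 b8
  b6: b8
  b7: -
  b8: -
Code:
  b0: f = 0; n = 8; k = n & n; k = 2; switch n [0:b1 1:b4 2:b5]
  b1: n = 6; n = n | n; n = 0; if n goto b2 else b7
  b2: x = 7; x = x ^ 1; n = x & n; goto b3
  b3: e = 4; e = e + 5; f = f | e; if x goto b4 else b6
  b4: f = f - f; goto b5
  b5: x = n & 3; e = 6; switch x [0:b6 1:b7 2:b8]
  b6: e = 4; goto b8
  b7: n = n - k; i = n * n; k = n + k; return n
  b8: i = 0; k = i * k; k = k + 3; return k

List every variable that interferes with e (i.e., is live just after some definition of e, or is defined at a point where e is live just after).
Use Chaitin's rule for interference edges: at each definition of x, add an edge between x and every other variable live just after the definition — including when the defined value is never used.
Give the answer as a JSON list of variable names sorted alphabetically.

Per-block:
  b0: def={f,k,n} ue=∅
  b1: def={n} ue=∅
  b2: def={n,x} ue={n}
  b3: def={e,f} ue={f,x}
  b4: def={f} ue={f}
  b5: def={e,x} ue={n}
  b6: def={e} ue=∅
  b7: def={i,k,n} ue={k,n}
  b8: def={i,k} ue={k}

Backward fixpoint:
  b0 li=∅ lo={f,k,n}
  b1 li={f,k} lo={f,k,n}
  b2 li={f,k,n} lo={f,k,n,x}
  b3 li={f,k,n,x} lo={f,k,n}
  b4 li={f,k,n} lo={k,n}
  b5 li={k,n} lo={k,n}
  b6 li={k} lo={k}
  b7 li={k,n} lo=∅
  b8 li={k} lo=∅

Interference:
  e↔{f,k,n,x}
  f↔{e,k,n,x}
  i↔{k,n}
  k↔{e,f,i,n,x}
  n↔{e,f,i,k,x}
  x↔{e,f,k,n}

N(e) = ["f", "k", "n", "x"]

Answer: ["f", "k", "n", "x"]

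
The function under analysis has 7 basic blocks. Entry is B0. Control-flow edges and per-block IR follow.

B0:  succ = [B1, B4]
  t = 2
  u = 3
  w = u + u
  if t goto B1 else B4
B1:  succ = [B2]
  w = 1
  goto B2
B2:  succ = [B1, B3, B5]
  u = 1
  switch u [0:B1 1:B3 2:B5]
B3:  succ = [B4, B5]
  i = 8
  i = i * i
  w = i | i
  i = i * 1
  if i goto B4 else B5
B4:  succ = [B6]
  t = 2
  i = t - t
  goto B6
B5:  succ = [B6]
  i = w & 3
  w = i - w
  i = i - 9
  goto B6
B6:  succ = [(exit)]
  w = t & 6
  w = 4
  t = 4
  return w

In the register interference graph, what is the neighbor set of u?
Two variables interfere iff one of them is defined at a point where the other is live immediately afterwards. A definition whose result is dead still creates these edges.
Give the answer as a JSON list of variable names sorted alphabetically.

Block summaries:
  B0 def {t,u,w} use ∅
  B1 def {w} use ∅
  B2 def {u} use ∅
  B3 def {i,w} use ∅
  B4 def {i,t} use ∅
  B5 def {i,w} use {w}
  B6 def {t,w} use {t}

Backward fixpoint:
  B0: in=∅ out={t}
  B1: in={t} out={t,w}
  B2: in={t,w} out={t,w}
  B3: in={t} out={t,w}
  B4: in=∅ out={t}
  B5: in={t,w} out={t}
  B6: in={t} out=∅

Conflict graph:
  i — {t,w}
  t — {i,u,w}
  u — {t,w}
  w — {i,t,u}

N(u) = ["t", "w"]

Answer: ["t", "w"]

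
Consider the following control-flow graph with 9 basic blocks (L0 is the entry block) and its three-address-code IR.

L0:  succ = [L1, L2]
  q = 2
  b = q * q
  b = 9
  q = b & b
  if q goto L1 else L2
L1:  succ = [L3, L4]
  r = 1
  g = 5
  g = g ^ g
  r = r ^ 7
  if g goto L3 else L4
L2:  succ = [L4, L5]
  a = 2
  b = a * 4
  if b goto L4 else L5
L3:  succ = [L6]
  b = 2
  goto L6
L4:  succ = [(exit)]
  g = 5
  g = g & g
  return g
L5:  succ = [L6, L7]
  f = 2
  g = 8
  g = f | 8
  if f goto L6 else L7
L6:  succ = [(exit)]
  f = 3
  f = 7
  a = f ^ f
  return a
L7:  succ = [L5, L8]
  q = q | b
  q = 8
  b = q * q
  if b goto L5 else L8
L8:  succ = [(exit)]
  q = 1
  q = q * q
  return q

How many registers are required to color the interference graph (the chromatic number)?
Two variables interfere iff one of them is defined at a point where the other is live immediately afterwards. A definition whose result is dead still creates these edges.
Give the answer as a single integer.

def/use:
  L0 def {b,q} use ∅
  L1 def {g,r} use ∅
  L2 def {a,b} use ∅
  L3 def {b} use ∅
  L4 def {g} use ∅
  L5 def {f,g} use ∅
  L6 def {a,f} use ∅
  L7 def {b,q} use {b,q}
  L8 def {q} use ∅

Liveness:
  live L0: ∅→{q}
  live L1: ∅→∅
  live L2: {q}→{b,q}
  live L3: ∅→∅
  live L4: ∅→∅
  live L5: {b,q}→{b,q}
  live L6: ∅→∅
  live L7: {b,q}→{b,q}
  live L8: ∅→∅

Conflict graph:
  a — {q}
  b — {f,g,q}
  f — {b,g,q}
  g — {b,f,q,r}
  q — {a,b,f,g}
  r — {g}

Chromatic number:
  clique {b,f,g,q} ⇒ need ≥ 4
  4-colouring: r0={a,g}  r1={q,r}  r2={b}  r3={f}
  χ = 4

Answer: 4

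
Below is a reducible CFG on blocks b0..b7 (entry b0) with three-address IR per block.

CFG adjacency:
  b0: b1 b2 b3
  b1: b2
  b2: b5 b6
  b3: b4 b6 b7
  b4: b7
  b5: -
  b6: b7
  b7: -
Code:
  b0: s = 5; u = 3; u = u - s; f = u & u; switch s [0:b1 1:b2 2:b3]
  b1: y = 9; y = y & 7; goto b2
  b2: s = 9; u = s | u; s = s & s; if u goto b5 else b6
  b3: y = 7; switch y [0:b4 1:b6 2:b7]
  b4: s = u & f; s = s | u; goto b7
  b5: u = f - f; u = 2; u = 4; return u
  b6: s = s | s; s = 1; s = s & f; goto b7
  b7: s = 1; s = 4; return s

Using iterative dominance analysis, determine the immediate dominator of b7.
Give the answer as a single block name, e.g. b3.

Answer: b0

Analysis:
idom tree: b1←b0 b2←b0 b3←b0 b4←b3 b5←b2 b6←b0 b7←b0
Dom∩ at merges:
  b2: preds {b0,b1}: {b0} ∩ {b0,b1} = {b0}; idom=b0
  b6: preds {b2,b3}: {b0,b2} ∩ {b0,b3} = {b0}; idom=b0
  b7: preds {b3,b4,b6}: {b0,b3} ∩ {b0,b3,b4} ∩ {b0,b6} = {b0}; idom=b0

idom(b7) = b0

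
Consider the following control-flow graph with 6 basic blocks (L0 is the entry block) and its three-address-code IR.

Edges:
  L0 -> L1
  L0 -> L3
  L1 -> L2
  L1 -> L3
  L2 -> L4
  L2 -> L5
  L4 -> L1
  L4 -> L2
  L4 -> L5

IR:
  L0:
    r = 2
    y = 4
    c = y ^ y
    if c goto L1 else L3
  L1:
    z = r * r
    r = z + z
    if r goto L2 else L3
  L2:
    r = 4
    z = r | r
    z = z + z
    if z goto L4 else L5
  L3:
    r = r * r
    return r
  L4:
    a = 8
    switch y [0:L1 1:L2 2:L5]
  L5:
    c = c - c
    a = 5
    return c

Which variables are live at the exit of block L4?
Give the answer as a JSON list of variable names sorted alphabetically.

Block summaries:
  L0 def {c,r,y} use ∅
  L1 def {r,z} use {r}
  L2 def {r,z} use ∅
  L3 def {r} use {r}
  L4 def {a} use {y}
  L5 def {a,c} use {c}

Backward fixpoint:
  L0 li=∅ lo={c,r,y}
  L1 li={c,r,y} lo={c,r,y}
  L2 li={c,y} lo={c,r,y}
  L3 li={r} lo=∅
  L4 li={c,r,y} lo={c,r,y}
  L5 li={c} lo=∅

live-out(L4) = ["c", "r", "y"]

Answer: ["c", "r", "y"]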